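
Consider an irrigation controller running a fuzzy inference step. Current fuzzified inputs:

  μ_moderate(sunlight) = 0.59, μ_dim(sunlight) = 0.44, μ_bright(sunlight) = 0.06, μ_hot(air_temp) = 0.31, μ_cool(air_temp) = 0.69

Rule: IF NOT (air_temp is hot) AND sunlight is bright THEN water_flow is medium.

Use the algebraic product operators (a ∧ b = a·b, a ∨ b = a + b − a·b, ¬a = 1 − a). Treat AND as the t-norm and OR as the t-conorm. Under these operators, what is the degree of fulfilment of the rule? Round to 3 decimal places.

firing strength: ¬hot=1−0.31=0.69, bright=0.06; AND[a·b] → w = 0.0414

0.041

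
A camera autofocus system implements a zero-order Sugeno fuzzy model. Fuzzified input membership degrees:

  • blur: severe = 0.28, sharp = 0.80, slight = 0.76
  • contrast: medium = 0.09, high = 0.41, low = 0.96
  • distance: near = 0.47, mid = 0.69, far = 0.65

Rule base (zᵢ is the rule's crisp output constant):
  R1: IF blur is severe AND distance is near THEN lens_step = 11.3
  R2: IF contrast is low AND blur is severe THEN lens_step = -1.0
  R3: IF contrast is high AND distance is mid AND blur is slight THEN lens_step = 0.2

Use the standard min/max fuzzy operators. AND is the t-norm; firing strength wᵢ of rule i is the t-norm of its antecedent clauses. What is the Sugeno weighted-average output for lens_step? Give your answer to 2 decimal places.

3.06

R1 (z=11.3): severe=0.28, near=0.47; AND[min(a, b)] → w = 0.28
R2 (z=-1.0): low=0.96, severe=0.28; AND[min(a, b)] → w = 0.28
R3 (z=0.2): high=0.41, mid=0.69, slight=0.76; AND[min(a, b)] → w = 0.41
Weighted average = (0.28·11.3 + 0.28·-1.0 + 0.41·0.2) / (0.28 + 0.28 + 0.41)
  = 2.9660 / 0.9700 = 3.06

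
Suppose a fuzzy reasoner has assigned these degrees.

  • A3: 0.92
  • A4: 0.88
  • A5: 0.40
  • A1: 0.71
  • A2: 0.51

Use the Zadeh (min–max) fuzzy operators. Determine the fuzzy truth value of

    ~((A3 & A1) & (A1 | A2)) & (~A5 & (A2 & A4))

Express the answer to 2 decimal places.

A3 & A1 = min(a, b) on (0.92, 0.71) = 0.71
A1 | A2 = max(a, b) on (0.71, 0.51) = 0.71
(A3 & A1) & (A1 | A2) = min(a, b) on (0.71, 0.71) = 0.71
~((A3 & A1) & (A1 | A2)) = 1 − 0.71 = 0.29
~A5 = 1 − 0.40 = 0.60
A2 & A4 = min(a, b) on (0.51, 0.88) = 0.51
~A5 & (A2 & A4) = min(a, b) on (0.60, 0.51) = 0.51
~((A3 & A1) & (A1 | A2)) & (~A5 & (A2 & A4)) = min(a, b) on (0.29, 0.51) = 0.29

0.29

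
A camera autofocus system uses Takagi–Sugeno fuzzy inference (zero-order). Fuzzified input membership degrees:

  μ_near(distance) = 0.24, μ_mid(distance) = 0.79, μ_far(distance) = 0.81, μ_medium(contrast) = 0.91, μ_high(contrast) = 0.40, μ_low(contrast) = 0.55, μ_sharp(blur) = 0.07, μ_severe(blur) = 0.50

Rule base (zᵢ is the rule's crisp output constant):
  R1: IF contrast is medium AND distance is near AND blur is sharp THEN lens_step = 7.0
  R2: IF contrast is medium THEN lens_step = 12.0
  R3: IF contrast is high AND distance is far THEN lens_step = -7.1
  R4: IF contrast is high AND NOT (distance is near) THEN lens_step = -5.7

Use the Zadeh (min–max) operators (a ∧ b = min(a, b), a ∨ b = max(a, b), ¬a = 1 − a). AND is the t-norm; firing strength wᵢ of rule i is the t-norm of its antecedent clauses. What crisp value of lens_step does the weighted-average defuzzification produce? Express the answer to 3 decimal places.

3.534

R1 (z=7.0): medium=0.91, near=0.24, sharp=0.07; AND[min(a, b)] → w = 0.07
R2 (z=12.0): medium=0.91 → w = 0.91
R3 (z=-7.1): high=0.40, far=0.81; AND[min(a, b)] → w = 0.40
R4 (z=-5.7): high=0.40, ¬near=1−0.24=0.76; AND[min(a, b)] → w = 0.40
Weighted average = (0.07·7.0 + 0.91·12.0 + 0.40·-7.1 + 0.40·-5.7) / (0.07 + 0.91 + 0.40 + 0.40)
  = 6.2900 / 1.7800 = 3.534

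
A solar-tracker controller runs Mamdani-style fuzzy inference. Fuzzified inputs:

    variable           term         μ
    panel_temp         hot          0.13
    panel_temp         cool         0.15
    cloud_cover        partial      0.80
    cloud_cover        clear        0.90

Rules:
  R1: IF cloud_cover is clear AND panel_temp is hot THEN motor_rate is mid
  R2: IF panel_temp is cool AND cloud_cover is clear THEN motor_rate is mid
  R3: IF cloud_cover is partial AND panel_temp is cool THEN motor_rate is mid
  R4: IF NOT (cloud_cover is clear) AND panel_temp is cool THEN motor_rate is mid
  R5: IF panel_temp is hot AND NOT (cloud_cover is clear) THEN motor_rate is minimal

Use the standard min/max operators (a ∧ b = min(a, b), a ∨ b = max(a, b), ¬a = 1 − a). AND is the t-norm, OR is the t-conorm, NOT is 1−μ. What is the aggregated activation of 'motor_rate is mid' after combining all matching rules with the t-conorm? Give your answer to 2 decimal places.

0.15

R1: clear=0.90, hot=0.13; AND[min(a, b)] → w = 0.13
R2: cool=0.15, clear=0.90; AND[min(a, b)] → w = 0.15
R3: partial=0.80, cool=0.15; AND[min(a, b)] → w = 0.15
R4: ¬clear=1−0.90=0.10, cool=0.15; AND[min(a, b)] → w = 0.10
R5: hot=0.13, ¬clear=1−0.90=0.10; AND[min(a, b)] → w = 0.10
Rules with consequent 'mid': {R1, R2, R3, R4} → strengths 0.13, 0.15, 0.15, 0.10
Aggregate via t-conorm [max(a, b)]: 0.15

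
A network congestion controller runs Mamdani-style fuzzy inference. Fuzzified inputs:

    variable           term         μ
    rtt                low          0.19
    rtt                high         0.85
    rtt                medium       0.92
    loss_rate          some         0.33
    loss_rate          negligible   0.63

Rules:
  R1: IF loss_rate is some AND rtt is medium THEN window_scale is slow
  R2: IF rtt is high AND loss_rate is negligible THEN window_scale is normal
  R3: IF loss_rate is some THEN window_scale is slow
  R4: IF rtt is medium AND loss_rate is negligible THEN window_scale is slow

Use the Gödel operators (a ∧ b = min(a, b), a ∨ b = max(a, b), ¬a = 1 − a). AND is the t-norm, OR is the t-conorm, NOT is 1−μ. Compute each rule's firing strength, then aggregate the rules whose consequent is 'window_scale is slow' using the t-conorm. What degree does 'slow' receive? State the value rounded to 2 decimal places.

R1: some=0.33, medium=0.92; AND[min(a, b)] → w = 0.33
R2: high=0.85, negligible=0.63; AND[min(a, b)] → w = 0.63
R3: some=0.33 → w = 0.33
R4: medium=0.92, negligible=0.63; AND[min(a, b)] → w = 0.63
Rules with consequent 'slow': {R1, R3, R4} → strengths 0.33, 0.33, 0.63
Aggregate via t-conorm [max(a, b)]: 0.63

0.63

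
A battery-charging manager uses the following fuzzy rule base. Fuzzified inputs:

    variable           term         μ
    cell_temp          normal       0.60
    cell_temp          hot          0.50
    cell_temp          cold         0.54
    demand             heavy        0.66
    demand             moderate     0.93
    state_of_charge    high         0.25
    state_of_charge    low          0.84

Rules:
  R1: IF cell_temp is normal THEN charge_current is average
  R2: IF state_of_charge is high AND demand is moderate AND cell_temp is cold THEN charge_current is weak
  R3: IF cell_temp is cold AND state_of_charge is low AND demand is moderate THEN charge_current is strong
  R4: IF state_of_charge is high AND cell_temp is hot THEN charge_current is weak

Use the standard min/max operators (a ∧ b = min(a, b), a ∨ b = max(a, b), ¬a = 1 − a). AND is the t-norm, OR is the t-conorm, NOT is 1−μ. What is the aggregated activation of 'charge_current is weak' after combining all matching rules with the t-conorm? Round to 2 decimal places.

R1: normal=0.60 → w = 0.60
R2: high=0.25, moderate=0.93, cold=0.54; AND[min(a, b)] → w = 0.25
R3: cold=0.54, low=0.84, moderate=0.93; AND[min(a, b)] → w = 0.54
R4: high=0.25, hot=0.50; AND[min(a, b)] → w = 0.25
Rules with consequent 'weak': {R2, R4} → strengths 0.25, 0.25
Aggregate via t-conorm [max(a, b)]: 0.25

0.25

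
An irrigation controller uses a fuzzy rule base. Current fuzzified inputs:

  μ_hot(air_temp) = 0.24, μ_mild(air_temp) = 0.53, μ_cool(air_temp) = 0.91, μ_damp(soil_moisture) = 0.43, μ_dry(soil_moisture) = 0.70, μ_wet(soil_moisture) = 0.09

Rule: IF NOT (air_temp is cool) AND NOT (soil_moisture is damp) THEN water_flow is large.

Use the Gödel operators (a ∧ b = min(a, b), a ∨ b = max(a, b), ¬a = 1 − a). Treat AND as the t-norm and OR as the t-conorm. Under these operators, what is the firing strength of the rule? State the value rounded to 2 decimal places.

0.09

firing strength: ¬cool=1−0.91=0.09, ¬damp=1−0.43=0.57; AND[min(a, b)] → w = 0.09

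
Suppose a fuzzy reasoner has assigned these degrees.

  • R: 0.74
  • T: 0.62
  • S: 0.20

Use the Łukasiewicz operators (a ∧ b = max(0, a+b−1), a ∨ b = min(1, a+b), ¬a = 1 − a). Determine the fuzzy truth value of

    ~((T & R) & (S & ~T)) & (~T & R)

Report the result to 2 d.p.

0.12

T & R = max(0, a+b−1) on (0.62, 0.74) = 0.36
~T = 1 − 0.62 = 0.38
S & ~T = max(0, a+b−1) on (0.20, 0.38) = 0.00
(T & R) & (S & ~T) = max(0, a+b−1) on (0.36, 0.00) = 0.00
~((T & R) & (S & ~T)) = 1 − 0.00 = 1.00
~T = 1 − 0.62 = 0.38
~T & R = max(0, a+b−1) on (0.38, 0.74) = 0.12
~((T & R) & (S & ~T)) & (~T & R) = max(0, a+b−1) on (1.00, 0.12) = 0.12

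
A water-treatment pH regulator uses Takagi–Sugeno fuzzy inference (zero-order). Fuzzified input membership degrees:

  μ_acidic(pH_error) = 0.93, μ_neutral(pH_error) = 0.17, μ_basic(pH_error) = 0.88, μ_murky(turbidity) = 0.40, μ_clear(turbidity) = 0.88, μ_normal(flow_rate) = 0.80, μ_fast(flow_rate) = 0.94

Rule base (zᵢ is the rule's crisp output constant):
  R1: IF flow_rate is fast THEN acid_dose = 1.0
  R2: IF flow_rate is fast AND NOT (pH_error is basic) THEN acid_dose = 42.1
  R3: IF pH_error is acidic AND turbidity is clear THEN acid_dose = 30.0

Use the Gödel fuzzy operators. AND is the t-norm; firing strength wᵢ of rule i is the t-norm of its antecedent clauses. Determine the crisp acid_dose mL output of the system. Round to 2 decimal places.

16.70

R1 (z=1.0): fast=0.94 → w = 0.94
R2 (z=42.1): fast=0.94, ¬basic=1−0.88=0.12; AND[min(a, b)] → w = 0.12
R3 (z=30.0): acidic=0.93, clear=0.88; AND[min(a, b)] → w = 0.88
Weighted average = (0.94·1.0 + 0.12·42.1 + 0.88·30.0) / (0.94 + 0.12 + 0.88)
  = 32.3920 / 1.9400 = 16.70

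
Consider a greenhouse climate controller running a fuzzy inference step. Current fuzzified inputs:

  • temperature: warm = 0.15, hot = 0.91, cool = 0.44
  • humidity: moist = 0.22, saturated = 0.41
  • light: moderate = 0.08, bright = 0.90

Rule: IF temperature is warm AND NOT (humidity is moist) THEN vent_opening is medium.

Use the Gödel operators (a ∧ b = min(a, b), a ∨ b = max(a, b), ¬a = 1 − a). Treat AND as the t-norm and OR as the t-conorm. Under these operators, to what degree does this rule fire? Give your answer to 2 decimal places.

firing strength: warm=0.15, ¬moist=1−0.22=0.78; AND[min(a, b)] → w = 0.15

0.15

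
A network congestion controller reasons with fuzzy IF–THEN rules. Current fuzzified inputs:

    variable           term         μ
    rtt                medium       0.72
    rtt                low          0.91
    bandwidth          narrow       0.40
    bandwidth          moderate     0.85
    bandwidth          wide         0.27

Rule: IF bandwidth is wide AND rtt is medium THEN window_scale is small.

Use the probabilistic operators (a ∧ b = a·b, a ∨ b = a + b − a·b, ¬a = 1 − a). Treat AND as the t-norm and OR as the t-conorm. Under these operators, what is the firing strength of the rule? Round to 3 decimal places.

firing strength: wide=0.27, medium=0.72; AND[a·b] → w = 0.1944

0.194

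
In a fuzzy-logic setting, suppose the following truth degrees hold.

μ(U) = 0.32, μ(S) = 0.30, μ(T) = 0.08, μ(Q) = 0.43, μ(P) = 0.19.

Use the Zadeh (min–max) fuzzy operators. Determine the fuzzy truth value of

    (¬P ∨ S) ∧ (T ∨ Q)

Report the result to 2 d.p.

0.43

¬P = 1 − 0.19 = 0.81
¬P ∨ S = max(a, b) on (0.81, 0.30) = 0.81
T ∨ Q = max(a, b) on (0.08, 0.43) = 0.43
(¬P ∨ S) ∧ (T ∨ Q) = min(a, b) on (0.81, 0.43) = 0.43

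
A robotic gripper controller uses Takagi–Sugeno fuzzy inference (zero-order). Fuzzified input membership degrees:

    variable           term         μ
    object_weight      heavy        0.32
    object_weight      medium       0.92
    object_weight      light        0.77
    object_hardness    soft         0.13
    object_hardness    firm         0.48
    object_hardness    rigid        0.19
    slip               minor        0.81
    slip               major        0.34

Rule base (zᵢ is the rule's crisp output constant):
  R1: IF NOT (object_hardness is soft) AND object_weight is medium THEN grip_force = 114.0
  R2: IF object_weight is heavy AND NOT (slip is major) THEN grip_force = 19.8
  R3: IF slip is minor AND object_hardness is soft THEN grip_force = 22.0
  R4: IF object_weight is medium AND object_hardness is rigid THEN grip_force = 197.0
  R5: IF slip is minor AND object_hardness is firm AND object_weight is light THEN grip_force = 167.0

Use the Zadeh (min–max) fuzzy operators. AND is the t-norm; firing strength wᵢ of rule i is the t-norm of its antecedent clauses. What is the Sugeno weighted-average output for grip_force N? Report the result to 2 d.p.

R1 (z=114.0): ¬soft=1−0.13=0.87, medium=0.92; AND[min(a, b)] → w = 0.87
R2 (z=19.8): heavy=0.32, ¬major=1−0.34=0.66; AND[min(a, b)] → w = 0.32
R3 (z=22.0): minor=0.81, soft=0.13; AND[min(a, b)] → w = 0.13
R4 (z=197.0): medium=0.92, rigid=0.19; AND[min(a, b)] → w = 0.19
R5 (z=167.0): minor=0.81, firm=0.48, light=0.77; AND[min(a, b)] → w = 0.48
Weighted average = (0.87·114.0 + 0.32·19.8 + 0.13·22.0 + 0.19·197.0 + 0.48·167.0) / (0.87 + 0.32 + 0.13 + 0.19 + 0.48)
  = 225.9660 / 1.9900 = 113.55

113.55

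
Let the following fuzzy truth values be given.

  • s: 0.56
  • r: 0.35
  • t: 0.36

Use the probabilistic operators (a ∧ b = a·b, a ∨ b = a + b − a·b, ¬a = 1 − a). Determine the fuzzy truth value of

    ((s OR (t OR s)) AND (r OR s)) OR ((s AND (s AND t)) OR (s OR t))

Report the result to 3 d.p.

t OR s = a + b − a·b on (0.3600, 0.5600) = 0.7184
s OR (t OR s) = a + b − a·b on (0.5600, 0.7184) = 0.8761
r OR s = a + b − a·b on (0.3500, 0.5600) = 0.7140
(s OR (t OR s)) AND (r OR s) = a·b on (0.8761, 0.7140) = 0.6255
s AND t = a·b on (0.5600, 0.3600) = 0.2016
s AND (s AND t) = a·b on (0.5600, 0.2016) = 0.1129
s OR t = a + b − a·b on (0.5600, 0.3600) = 0.7184
(s AND (s AND t)) OR (s OR t) = a + b − a·b on (0.1129, 0.7184) = 0.7502
((s OR (t OR s)) AND (r OR s)) OR ((s AND (s AND t)) OR (s OR t)) = a + b − a·b on (0.6255, 0.7502) = 0.9065

0.906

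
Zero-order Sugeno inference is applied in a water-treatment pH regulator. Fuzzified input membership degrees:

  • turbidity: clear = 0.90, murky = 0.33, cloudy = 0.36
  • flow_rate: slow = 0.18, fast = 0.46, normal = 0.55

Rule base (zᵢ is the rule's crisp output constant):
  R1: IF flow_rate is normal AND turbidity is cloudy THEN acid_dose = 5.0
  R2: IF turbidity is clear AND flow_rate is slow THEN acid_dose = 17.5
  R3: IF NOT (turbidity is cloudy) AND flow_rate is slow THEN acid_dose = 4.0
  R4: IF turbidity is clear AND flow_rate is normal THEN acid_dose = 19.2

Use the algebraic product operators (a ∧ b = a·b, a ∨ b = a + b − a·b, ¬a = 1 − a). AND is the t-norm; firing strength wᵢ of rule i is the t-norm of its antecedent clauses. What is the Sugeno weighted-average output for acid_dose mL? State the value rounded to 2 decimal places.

R1 (z=5.0): normal=0.55, cloudy=0.36; AND[a·b] → w = 0.1980
R2 (z=17.5): clear=0.90, slow=0.18; AND[a·b] → w = 0.1620
R3 (z=4.0): ¬cloudy=1−0.36=0.64, slow=0.18; AND[a·b] → w = 0.1152
R4 (z=19.2): clear=0.90, normal=0.55; AND[a·b] → w = 0.4950
Weighted average = (0.1980·5.0 + 0.1620·17.5 + 0.1152·4.0 + 0.4950·19.2) / (0.1980 + 0.1620 + 0.1152 + 0.4950)
  = 13.7898 / 0.9702 = 14.21

14.21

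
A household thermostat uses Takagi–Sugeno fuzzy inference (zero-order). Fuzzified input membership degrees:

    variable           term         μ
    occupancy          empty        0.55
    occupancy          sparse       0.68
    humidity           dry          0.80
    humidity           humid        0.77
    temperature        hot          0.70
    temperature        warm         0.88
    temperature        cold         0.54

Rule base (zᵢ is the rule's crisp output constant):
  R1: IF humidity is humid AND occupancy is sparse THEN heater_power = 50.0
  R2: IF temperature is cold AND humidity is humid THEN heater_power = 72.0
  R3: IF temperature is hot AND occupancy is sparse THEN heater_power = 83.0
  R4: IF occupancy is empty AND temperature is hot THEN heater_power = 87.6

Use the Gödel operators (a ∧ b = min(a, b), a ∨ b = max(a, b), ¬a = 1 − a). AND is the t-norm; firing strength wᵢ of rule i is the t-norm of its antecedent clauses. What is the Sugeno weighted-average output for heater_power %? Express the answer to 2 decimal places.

R1 (z=50.0): humid=0.77, sparse=0.68; AND[min(a, b)] → w = 0.68
R2 (z=72.0): cold=0.54, humid=0.77; AND[min(a, b)] → w = 0.54
R3 (z=83.0): hot=0.70, sparse=0.68; AND[min(a, b)] → w = 0.68
R4 (z=87.6): empty=0.55, hot=0.70; AND[min(a, b)] → w = 0.55
Weighted average = (0.68·50.0 + 0.54·72.0 + 0.68·83.0 + 0.55·87.6) / (0.68 + 0.54 + 0.68 + 0.55)
  = 177.5000 / 2.4500 = 72.45

72.45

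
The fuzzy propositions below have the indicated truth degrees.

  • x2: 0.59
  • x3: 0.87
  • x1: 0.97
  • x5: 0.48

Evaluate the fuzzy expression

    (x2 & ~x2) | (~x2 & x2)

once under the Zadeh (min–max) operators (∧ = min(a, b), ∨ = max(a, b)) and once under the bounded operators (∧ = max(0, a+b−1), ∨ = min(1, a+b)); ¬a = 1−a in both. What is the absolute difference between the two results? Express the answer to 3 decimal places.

Under Zadeh (min–max):
  ~x2 = 1 − 0.59 = 0.41
  x2 & ~x2 = min(a, b) on (0.59, 0.41) = 0.41
  ~x2 = 1 − 0.59 = 0.41
  ~x2 & x2 = min(a, b) on (0.41, 0.59) = 0.41
  (x2 & ~x2) | (~x2 & x2) = max(a, b) on (0.41, 0.41) = 0.41
  → value = 0.4100
Under bounded:
  ~x2 = 1 − 0.59 = 0.41
  x2 & ~x2 = max(0, a+b−1) on (0.59, 0.41) = 0.00
  ~x2 = 1 − 0.59 = 0.41
  ~x2 & x2 = max(0, a+b−1) on (0.41, 0.59) = 0.00
  (x2 & ~x2) | (~x2 & x2) = min(1, a+b) on (0.00, 0.00) = 0.00
  → value = 0.0000
|0.4100 − 0.0000| = 0.410

0.410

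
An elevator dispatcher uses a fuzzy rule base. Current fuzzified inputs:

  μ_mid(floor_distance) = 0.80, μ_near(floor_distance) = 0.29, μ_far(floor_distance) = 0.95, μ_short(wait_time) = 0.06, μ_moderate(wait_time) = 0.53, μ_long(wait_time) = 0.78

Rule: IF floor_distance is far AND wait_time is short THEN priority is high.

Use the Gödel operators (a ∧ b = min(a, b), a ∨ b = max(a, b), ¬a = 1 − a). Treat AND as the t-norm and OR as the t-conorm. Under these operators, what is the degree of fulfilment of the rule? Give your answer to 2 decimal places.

0.06

firing strength: far=0.95, short=0.06; AND[min(a, b)] → w = 0.06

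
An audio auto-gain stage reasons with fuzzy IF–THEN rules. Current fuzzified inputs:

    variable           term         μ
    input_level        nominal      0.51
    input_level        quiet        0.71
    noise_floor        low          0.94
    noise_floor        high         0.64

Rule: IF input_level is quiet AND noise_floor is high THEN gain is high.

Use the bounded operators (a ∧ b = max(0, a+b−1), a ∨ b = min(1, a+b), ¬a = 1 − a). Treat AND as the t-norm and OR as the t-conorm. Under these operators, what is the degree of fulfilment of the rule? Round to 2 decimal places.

firing strength: quiet=0.71, high=0.64; AND[max(0, a+b−1)] → w = 0.35

0.35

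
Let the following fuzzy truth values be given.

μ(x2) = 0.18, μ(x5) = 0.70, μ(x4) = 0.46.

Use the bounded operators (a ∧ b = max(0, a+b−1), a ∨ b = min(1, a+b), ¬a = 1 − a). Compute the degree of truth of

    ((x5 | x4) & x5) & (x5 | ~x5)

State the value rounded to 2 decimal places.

0.70

x5 | x4 = min(1, a+b) on (0.70, 0.46) = 1.00
(x5 | x4) & x5 = max(0, a+b−1) on (1.00, 0.70) = 0.70
~x5 = 1 − 0.70 = 0.30
x5 | ~x5 = min(1, a+b) on (0.70, 0.30) = 1.00
((x5 | x4) & x5) & (x5 | ~x5) = max(0, a+b−1) on (0.70, 1.00) = 0.70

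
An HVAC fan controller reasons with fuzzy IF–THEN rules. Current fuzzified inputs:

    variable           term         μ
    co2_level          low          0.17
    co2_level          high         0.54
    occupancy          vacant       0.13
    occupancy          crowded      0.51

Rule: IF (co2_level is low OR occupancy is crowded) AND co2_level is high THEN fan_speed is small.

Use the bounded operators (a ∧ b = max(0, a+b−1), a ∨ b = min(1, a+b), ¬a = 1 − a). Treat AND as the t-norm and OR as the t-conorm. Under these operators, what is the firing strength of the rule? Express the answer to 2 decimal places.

0.22

firing strength: (low=0.17 OR crowded=0.51) = 0.68; AND[max(0, a+b−1)] with high=0.54 → w = 0.22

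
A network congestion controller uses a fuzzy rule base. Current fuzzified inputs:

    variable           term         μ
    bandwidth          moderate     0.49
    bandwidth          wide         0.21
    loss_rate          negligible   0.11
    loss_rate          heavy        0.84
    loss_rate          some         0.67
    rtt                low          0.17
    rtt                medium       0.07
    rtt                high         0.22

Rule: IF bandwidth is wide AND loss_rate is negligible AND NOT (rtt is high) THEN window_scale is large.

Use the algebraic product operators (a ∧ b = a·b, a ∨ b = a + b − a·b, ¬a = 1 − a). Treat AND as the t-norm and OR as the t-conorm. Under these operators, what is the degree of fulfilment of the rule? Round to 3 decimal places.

0.018

firing strength: wide=0.21, negligible=0.11, ¬high=1−0.22=0.78; AND[a·b] → w = 0.0180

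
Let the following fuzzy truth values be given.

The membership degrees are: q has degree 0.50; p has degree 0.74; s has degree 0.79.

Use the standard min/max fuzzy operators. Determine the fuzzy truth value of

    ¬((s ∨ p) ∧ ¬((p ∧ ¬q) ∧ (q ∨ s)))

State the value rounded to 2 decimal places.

0.50

s ∨ p = max(a, b) on (0.79, 0.74) = 0.79
¬q = 1 − 0.50 = 0.50
p ∧ ¬q = min(a, b) on (0.74, 0.50) = 0.50
q ∨ s = max(a, b) on (0.50, 0.79) = 0.79
(p ∧ ¬q) ∧ (q ∨ s) = min(a, b) on (0.50, 0.79) = 0.50
¬((p ∧ ¬q) ∧ (q ∨ s)) = 1 − 0.50 = 0.50
(s ∨ p) ∧ ¬((p ∧ ¬q) ∧ (q ∨ s)) = min(a, b) on (0.79, 0.50) = 0.50
¬((s ∨ p) ∧ ¬((p ∧ ¬q) ∧ (q ∨ s))) = 1 − 0.50 = 0.50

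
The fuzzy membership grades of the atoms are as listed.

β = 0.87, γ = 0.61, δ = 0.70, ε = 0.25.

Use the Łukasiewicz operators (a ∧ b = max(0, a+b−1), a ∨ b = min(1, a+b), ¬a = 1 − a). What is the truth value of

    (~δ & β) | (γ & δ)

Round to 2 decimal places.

0.48

~δ = 1 − 0.70 = 0.30
~δ & β = max(0, a+b−1) on (0.30, 0.87) = 0.17
γ & δ = max(0, a+b−1) on (0.61, 0.70) = 0.31
(~δ & β) | (γ & δ) = min(1, a+b) on (0.17, 0.31) = 0.48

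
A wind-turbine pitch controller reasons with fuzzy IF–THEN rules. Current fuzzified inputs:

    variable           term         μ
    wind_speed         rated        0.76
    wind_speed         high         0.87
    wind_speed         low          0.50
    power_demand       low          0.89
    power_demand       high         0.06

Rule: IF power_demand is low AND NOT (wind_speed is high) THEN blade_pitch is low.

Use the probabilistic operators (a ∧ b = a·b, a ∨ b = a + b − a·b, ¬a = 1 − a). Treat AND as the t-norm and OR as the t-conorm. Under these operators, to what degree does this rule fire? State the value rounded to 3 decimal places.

0.116

firing strength: low=0.89, ¬high=1−0.87=0.13; AND[a·b] → w = 0.1157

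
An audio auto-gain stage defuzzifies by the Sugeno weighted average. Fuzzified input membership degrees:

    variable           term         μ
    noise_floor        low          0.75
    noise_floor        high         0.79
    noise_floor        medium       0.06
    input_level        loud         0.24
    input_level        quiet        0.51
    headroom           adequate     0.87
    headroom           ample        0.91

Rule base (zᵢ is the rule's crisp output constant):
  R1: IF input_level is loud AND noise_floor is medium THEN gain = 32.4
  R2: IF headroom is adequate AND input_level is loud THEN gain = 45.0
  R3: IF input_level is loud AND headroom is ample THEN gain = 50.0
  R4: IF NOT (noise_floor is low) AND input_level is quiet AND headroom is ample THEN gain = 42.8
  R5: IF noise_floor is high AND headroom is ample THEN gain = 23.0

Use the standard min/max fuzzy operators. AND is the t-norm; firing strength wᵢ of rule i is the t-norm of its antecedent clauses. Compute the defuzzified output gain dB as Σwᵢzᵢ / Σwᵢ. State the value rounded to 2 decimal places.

R1 (z=32.4): loud=0.24, medium=0.06; AND[min(a, b)] → w = 0.06
R2 (z=45.0): adequate=0.87, loud=0.24; AND[min(a, b)] → w = 0.24
R3 (z=50.0): loud=0.24, ample=0.91; AND[min(a, b)] → w = 0.24
R4 (z=42.8): ¬low=1−0.75=0.25, quiet=0.51, ample=0.91; AND[min(a, b)] → w = 0.25
R5 (z=23.0): high=0.79, ample=0.91; AND[min(a, b)] → w = 0.79
Weighted average = (0.06·32.4 + 0.24·45.0 + 0.24·50.0 + 0.25·42.8 + 0.79·23.0) / (0.06 + 0.24 + 0.24 + 0.25 + 0.79)
  = 53.6140 / 1.5800 = 33.93

33.93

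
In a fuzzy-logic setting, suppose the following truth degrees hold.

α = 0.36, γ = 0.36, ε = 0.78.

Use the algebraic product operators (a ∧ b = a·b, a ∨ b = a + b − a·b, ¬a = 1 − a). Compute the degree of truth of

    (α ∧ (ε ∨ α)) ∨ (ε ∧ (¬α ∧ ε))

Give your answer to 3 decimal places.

0.578

ε ∨ α = a + b − a·b on (0.7800, 0.3600) = 0.8592
α ∧ (ε ∨ α) = a·b on (0.3600, 0.8592) = 0.3093
¬α = 1 − 0.3600 = 0.6400
¬α ∧ ε = a·b on (0.6400, 0.7800) = 0.4992
ε ∧ (¬α ∧ ε) = a·b on (0.7800, 0.4992) = 0.3894
(α ∧ (ε ∨ α)) ∨ (ε ∧ (¬α ∧ ε)) = a + b − a·b on (0.3093, 0.3894) = 0.5782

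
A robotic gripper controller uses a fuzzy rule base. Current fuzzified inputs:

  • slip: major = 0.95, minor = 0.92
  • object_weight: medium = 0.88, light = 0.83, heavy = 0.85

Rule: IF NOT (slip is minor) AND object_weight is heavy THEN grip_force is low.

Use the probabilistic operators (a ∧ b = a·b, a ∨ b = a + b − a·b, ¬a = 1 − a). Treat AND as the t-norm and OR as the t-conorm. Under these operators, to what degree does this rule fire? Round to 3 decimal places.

firing strength: ¬minor=1−0.92=0.08, heavy=0.85; AND[a·b] → w = 0.0680

0.068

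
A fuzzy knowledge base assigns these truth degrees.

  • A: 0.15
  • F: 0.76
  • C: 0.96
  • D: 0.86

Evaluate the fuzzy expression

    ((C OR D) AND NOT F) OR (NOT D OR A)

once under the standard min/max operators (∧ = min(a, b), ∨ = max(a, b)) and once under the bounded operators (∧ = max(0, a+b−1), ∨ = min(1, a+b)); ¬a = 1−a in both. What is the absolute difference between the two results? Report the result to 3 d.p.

0.290

Under standard min/max:
  C OR D = max(a, b) on (0.96, 0.86) = 0.96
  NOT F = 1 − 0.76 = 0.24
  (C OR D) AND NOT F = min(a, b) on (0.96, 0.24) = 0.24
  NOT D = 1 − 0.86 = 0.14
  NOT D OR A = max(a, b) on (0.14, 0.15) = 0.15
  ((C OR D) AND NOT F) OR (NOT D OR A) = max(a, b) on (0.24, 0.15) = 0.24
  → value = 0.2400
Under bounded:
  C OR D = min(1, a+b) on (0.96, 0.86) = 1.00
  NOT F = 1 − 0.76 = 0.24
  (C OR D) AND NOT F = max(0, a+b−1) on (1.00, 0.24) = 0.24
  NOT D = 1 − 0.86 = 0.14
  NOT D OR A = min(1, a+b) on (0.14, 0.15) = 0.29
  ((C OR D) AND NOT F) OR (NOT D OR A) = min(1, a+b) on (0.24, 0.29) = 0.53
  → value = 0.5300
|0.2400 − 0.5300| = 0.290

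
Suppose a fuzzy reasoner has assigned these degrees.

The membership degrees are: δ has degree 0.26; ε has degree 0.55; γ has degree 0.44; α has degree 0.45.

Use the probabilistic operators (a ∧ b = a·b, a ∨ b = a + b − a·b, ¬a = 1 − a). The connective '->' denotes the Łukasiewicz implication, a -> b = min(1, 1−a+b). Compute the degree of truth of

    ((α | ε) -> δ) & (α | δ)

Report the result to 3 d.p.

α | ε = a + b − a·b on (0.4500, 0.5500) = 0.7525
(α | ε) -> δ  [Łukasiewicz: min(1, 1−a+b)] with a=0.7525, b=0.2600 → 0.5075
α | δ = a + b − a·b on (0.4500, 0.2600) = 0.5930
((α | ε) -> δ) & (α | δ) = a·b on (0.5075, 0.5930) = 0.3009

0.301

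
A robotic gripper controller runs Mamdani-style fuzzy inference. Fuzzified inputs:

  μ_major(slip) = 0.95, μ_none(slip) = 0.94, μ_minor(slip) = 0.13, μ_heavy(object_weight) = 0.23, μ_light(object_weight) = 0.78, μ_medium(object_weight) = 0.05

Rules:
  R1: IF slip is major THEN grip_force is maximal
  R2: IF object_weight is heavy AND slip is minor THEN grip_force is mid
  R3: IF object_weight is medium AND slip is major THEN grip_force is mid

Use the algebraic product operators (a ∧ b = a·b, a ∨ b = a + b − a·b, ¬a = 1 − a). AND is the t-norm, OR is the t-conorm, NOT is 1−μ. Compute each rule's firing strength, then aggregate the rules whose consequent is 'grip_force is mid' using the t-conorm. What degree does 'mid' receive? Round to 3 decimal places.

R1: major=0.95 → w = 0.9500
R2: heavy=0.23, minor=0.13; AND[a·b] → w = 0.0299
R3: medium=0.05, major=0.95; AND[a·b] → w = 0.0475
Rules with consequent 'mid': {R2, R3} → strengths 0.0299, 0.0475
Aggregate via t-conorm [a + b − a·b]: 0.0760

0.076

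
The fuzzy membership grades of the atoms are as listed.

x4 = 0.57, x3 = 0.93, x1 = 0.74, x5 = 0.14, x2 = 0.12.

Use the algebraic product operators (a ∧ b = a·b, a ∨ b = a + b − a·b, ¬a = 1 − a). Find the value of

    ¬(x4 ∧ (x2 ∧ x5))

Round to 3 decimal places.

0.990

x2 ∧ x5 = a·b on (0.1200, 0.1400) = 0.0168
x4 ∧ (x2 ∧ x5) = a·b on (0.5700, 0.0168) = 0.0096
¬(x4 ∧ (x2 ∧ x5)) = 1 − 0.0096 = 0.9904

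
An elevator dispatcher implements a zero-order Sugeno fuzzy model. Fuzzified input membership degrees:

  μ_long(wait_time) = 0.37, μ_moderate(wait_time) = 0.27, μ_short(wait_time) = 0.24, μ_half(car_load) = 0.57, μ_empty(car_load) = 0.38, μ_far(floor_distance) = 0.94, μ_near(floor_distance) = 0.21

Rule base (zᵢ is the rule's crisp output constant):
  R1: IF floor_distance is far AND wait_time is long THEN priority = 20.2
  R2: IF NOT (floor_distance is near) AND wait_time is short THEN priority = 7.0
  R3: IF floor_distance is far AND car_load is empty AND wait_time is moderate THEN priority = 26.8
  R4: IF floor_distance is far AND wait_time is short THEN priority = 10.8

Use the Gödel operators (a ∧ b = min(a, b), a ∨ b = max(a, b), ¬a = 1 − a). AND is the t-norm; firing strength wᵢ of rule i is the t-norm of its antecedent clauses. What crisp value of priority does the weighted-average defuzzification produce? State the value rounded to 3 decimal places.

16.948

R1 (z=20.2): far=0.94, long=0.37; AND[min(a, b)] → w = 0.37
R2 (z=7.0): ¬near=1−0.21=0.79, short=0.24; AND[min(a, b)] → w = 0.24
R3 (z=26.8): far=0.94, empty=0.38, moderate=0.27; AND[min(a, b)] → w = 0.27
R4 (z=10.8): far=0.94, short=0.24; AND[min(a, b)] → w = 0.24
Weighted average = (0.37·20.2 + 0.24·7.0 + 0.27·26.8 + 0.24·10.8) / (0.37 + 0.24 + 0.27 + 0.24)
  = 18.9820 / 1.1200 = 16.948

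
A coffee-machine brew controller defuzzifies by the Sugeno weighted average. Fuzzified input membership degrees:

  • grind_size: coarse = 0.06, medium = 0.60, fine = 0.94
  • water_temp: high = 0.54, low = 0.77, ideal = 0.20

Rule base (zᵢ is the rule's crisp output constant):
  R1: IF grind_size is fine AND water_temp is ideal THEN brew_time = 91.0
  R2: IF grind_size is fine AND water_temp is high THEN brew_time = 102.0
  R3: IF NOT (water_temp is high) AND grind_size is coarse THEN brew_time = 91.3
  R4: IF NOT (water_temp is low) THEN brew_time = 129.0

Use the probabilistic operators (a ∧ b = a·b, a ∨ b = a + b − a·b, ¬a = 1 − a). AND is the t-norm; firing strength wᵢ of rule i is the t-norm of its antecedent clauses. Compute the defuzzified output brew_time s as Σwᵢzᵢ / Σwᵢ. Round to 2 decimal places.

R1 (z=91.0): fine=0.94, ideal=0.20; AND[a·b] → w = 0.1880
R2 (z=102.0): fine=0.94, high=0.54; AND[a·b] → w = 0.5076
R3 (z=91.3): ¬high=1−0.54=0.46, coarse=0.06; AND[a·b] → w = 0.0276
R4 (z=129.0): ¬low=1−0.77=0.23 → w = 0.2300
Weighted average = (0.1880·91.0 + 0.5076·102.0 + 0.0276·91.3 + 0.2300·129.0) / (0.1880 + 0.5076 + 0.0276 + 0.2300)
  = 101.0731 / 0.9532 = 106.04

106.04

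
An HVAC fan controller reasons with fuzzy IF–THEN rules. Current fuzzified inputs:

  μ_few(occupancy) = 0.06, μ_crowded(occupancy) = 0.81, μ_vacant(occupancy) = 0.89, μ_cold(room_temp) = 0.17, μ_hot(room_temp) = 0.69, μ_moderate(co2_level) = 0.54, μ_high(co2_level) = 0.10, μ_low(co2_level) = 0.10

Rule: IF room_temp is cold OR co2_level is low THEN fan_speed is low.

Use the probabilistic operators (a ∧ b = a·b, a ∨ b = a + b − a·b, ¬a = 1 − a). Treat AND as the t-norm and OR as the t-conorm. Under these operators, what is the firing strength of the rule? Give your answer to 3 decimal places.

firing strength: cold=0.17, low=0.10; OR[a + b − a·b] → w = 0.2530

0.253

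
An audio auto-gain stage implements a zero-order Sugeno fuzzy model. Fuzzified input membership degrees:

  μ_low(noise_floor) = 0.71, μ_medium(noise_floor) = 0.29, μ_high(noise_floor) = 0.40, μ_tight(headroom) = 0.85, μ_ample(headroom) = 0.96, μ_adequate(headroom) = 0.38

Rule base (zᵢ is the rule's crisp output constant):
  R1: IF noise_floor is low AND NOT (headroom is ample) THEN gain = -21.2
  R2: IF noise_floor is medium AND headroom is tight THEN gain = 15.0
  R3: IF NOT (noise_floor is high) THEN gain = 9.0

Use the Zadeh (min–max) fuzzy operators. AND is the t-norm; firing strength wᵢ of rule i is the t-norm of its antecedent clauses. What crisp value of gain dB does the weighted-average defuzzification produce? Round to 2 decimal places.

R1 (z=-21.2): low=0.71, ¬ample=1−0.96=0.04; AND[min(a, b)] → w = 0.04
R2 (z=15.0): medium=0.29, tight=0.85; AND[min(a, b)] → w = 0.29
R3 (z=9.0): ¬high=1−0.40=0.60 → w = 0.60
Weighted average = (0.04·-21.2 + 0.29·15.0 + 0.60·9.0) / (0.04 + 0.29 + 0.60)
  = 8.9020 / 0.9300 = 9.57

9.57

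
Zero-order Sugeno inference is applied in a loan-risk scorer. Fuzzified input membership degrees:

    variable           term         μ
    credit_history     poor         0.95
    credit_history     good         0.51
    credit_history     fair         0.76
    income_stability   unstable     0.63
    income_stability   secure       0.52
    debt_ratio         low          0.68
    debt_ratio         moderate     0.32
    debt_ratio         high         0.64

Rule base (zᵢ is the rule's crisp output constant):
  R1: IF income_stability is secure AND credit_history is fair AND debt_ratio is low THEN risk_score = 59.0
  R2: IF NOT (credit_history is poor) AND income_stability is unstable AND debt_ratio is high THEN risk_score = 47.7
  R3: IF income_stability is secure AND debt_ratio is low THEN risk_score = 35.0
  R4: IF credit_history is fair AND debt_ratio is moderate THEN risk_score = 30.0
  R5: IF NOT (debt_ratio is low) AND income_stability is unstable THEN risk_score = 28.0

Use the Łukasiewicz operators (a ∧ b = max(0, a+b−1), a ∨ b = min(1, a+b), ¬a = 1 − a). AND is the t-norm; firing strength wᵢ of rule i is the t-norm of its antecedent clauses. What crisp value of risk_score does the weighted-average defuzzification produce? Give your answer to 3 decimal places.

33.571

R1 (z=59.0): secure=0.52, fair=0.76, low=0.68; AND[max(0, a+b−1)] → w = 0.00
R2 (z=47.7): ¬poor=1−0.95=0.05, unstable=0.63, high=0.64; AND[max(0, a+b−1)] → w = 0.00
R3 (z=35.0): secure=0.52, low=0.68; AND[max(0, a+b−1)] → w = 0.20
R4 (z=30.0): fair=0.76, moderate=0.32; AND[max(0, a+b−1)] → w = 0.08
R5 (z=28.0): ¬low=1−0.68=0.32, unstable=0.63; AND[max(0, a+b−1)] → w = 0.00
Weighted average = (0.00·59.0 + 0.00·47.7 + 0.20·35.0 + 0.08·30.0 + 0.00·28.0) / (0.00 + 0.00 + 0.20 + 0.08 + 0.00)
  = 9.4000 / 0.2800 = 33.571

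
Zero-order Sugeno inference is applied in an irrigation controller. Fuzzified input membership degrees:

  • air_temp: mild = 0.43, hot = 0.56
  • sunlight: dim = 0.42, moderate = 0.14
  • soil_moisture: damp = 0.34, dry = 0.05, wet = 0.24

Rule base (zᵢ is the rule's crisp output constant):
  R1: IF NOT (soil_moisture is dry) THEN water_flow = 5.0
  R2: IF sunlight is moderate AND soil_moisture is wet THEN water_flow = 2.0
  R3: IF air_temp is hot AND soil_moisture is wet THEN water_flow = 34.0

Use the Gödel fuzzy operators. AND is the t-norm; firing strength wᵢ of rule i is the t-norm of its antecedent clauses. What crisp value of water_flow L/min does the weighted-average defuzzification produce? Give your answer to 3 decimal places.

9.917

R1 (z=5.0): ¬dry=1−0.05=0.95 → w = 0.95
R2 (z=2.0): moderate=0.14, wet=0.24; AND[min(a, b)] → w = 0.14
R3 (z=34.0): hot=0.56, wet=0.24; AND[min(a, b)] → w = 0.24
Weighted average = (0.95·5.0 + 0.14·2.0 + 0.24·34.0) / (0.95 + 0.14 + 0.24)
  = 13.1900 / 1.3300 = 9.917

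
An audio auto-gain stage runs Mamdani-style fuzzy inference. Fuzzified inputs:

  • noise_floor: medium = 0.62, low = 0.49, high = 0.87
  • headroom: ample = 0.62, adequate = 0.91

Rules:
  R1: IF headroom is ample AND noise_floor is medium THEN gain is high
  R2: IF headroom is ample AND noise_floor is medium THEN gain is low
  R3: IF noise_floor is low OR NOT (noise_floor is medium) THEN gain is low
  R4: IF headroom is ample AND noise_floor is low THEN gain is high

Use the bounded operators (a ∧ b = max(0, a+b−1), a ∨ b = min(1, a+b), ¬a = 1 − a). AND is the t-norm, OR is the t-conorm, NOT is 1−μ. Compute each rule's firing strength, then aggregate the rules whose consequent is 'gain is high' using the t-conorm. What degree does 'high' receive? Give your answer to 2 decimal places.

0.35

R1: ample=0.62, medium=0.62; AND[max(0, a+b−1)] → w = 0.24
R2: ample=0.62, medium=0.62; AND[max(0, a+b−1)] → w = 0.24
R3: low=0.49, ¬medium=1−0.62=0.38; OR[min(1, a+b)] → w = 0.87
R4: ample=0.62, low=0.49; AND[max(0, a+b−1)] → w = 0.11
Rules with consequent 'high': {R1, R4} → strengths 0.24, 0.11
Aggregate via t-conorm [min(1, a+b)]: 0.35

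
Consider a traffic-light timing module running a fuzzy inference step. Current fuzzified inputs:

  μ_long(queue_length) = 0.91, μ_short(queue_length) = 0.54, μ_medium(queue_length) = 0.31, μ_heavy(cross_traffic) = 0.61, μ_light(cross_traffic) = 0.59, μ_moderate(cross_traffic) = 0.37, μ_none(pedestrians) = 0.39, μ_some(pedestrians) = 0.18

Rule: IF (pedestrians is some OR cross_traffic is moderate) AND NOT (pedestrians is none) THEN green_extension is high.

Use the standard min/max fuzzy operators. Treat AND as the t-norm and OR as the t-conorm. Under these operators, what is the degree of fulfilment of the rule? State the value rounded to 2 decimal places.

0.37

firing strength: (some=0.18 OR moderate=0.37) = 0.37; AND[min(a, b)] with ¬none=1−0.39=0.61 → w = 0.37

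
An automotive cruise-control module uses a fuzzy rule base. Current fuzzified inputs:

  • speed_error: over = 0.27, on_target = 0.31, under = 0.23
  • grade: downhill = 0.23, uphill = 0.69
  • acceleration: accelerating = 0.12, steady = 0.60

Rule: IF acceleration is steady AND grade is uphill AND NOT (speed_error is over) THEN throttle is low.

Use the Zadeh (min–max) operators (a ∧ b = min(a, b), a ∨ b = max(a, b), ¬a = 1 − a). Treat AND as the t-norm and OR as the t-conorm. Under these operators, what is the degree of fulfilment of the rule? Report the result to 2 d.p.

firing strength: steady=0.60, uphill=0.69, ¬over=1−0.27=0.73; AND[min(a, b)] → w = 0.60

0.60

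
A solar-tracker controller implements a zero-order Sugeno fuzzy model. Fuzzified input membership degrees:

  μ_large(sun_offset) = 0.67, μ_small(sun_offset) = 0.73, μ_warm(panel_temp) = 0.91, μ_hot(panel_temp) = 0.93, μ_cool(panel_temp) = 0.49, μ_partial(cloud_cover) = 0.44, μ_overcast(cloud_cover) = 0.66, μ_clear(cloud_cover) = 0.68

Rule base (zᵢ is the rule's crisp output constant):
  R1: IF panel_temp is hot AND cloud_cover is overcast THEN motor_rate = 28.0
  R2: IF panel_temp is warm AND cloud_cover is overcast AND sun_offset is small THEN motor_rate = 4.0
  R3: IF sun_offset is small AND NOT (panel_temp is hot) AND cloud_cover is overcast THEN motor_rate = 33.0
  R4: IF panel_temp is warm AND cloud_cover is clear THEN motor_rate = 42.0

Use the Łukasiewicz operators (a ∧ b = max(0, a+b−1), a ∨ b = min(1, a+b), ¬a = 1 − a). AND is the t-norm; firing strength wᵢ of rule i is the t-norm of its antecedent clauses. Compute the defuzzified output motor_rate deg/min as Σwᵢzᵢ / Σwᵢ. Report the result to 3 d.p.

R1 (z=28.0): hot=0.93, overcast=0.66; AND[max(0, a+b−1)] → w = 0.59
R2 (z=4.0): warm=0.91, overcast=0.66, small=0.73; AND[max(0, a+b−1)] → w = 0.30
R3 (z=33.0): small=0.73, ¬hot=1−0.93=0.07, overcast=0.66; AND[max(0, a+b−1)] → w = 0.00
R4 (z=42.0): warm=0.91, clear=0.68; AND[max(0, a+b−1)] → w = 0.59
Weighted average = (0.59·28.0 + 0.30·4.0 + 0.00·33.0 + 0.59·42.0) / (0.59 + 0.30 + 0.00 + 0.59)
  = 42.5000 / 1.4800 = 28.716

28.716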